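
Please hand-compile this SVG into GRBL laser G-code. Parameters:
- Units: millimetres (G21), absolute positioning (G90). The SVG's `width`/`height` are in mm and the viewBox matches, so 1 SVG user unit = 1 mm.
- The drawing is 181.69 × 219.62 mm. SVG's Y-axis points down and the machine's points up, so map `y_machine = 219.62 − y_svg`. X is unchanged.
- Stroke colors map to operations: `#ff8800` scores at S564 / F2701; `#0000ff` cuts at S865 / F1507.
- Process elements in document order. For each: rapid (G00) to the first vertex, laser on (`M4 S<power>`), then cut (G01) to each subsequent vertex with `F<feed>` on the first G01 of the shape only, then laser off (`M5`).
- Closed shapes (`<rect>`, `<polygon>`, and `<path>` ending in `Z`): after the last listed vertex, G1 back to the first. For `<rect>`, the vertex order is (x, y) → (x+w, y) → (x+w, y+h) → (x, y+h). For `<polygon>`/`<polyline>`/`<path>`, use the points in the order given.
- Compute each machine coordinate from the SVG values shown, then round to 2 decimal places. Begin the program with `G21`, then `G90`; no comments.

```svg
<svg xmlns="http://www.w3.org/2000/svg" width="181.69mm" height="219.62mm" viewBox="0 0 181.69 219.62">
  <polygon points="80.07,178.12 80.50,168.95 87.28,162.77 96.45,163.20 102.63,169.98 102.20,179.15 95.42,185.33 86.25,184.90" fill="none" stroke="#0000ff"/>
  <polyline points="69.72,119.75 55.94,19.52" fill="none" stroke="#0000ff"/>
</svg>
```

G21
G90
G00 X80.07 Y41.50
M4 S865
G01 X80.50 Y50.67 F1507
G01 X87.28 Y56.85
G01 X96.45 Y56.42
G01 X102.63 Y49.64
G01 X102.20 Y40.47
G01 X95.42 Y34.29
G01 X86.25 Y34.72
G01 X80.07 Y41.50
M5
G00 X69.72 Y99.87
M4 S865
G01 X55.94 Y200.10 F1507
M5

1 u = 1 mm; y_m = 219.62 − y.

[1] `<polygon>` regular polygon, #0000ff→cut S865 F1507: (80.07,41.50) → (80.50,50.67) → (87.28,56.85) → (96.45,56.42) → (102.63,49.64) → (102.20,40.47) → (95.42,34.29) → (86.25,34.72) → (80.07,41.50) (closed)

[2] `<polyline>` line segment, #0000ff→cut S865 F1507: (69.72,99.87) → (55.94,200.10)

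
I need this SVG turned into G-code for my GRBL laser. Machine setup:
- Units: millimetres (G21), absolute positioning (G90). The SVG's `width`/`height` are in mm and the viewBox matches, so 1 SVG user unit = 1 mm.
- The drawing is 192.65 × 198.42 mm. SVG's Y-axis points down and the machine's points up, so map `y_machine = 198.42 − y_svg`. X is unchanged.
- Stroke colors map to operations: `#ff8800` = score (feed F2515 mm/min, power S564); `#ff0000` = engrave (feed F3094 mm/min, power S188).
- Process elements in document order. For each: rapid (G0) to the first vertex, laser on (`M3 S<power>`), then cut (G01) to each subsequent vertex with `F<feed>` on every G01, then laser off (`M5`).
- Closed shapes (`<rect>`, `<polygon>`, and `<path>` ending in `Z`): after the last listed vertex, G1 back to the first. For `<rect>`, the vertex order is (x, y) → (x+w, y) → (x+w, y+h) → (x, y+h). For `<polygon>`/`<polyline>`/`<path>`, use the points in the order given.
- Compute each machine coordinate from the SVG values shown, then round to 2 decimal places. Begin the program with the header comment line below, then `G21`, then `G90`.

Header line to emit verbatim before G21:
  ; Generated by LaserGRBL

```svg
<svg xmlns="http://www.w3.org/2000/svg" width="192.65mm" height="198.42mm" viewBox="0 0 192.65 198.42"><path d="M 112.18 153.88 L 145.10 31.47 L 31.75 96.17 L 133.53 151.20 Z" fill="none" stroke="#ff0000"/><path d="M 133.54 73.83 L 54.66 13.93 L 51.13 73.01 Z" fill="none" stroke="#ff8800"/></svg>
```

; Generated by LaserGRBL
G21
G90
G0 X112.18 Y44.54
M3 S188
G01 X145.10 Y166.95 F3094
G01 X31.75 Y102.25 F3094
G01 X133.53 Y47.22 F3094
G01 X112.18 Y44.54 F3094
M5
G0 X133.54 Y124.59
M3 S564
G01 X54.66 Y184.49 F2515
G01 X51.13 Y125.41 F2515
G01 X133.54 Y124.59 F2515
M5

Since the viewBox matches the mm dimensions, user units are millimetres directly. The only transform is the Y-flip y_m = 198.42 − y_svg.

Shape 1 is a closed polygon drawn with `<path>`. Its stroke #ff0000 means engrave at S188, F3094. After flipping Y the toolpath is (112.18,44.54) → (145.10,166.95) → (31.75,102.25) → (133.53,47.22) → (112.18,44.54), returning to the start.

Shape 2 is a closed polygon drawn with `<path>`. Its stroke #ff8800 means score at S564, F2515. After flipping Y the toolpath is (133.54,124.59) → (54.66,184.49) → (51.13,125.41) → (133.54,124.59), returning to the start.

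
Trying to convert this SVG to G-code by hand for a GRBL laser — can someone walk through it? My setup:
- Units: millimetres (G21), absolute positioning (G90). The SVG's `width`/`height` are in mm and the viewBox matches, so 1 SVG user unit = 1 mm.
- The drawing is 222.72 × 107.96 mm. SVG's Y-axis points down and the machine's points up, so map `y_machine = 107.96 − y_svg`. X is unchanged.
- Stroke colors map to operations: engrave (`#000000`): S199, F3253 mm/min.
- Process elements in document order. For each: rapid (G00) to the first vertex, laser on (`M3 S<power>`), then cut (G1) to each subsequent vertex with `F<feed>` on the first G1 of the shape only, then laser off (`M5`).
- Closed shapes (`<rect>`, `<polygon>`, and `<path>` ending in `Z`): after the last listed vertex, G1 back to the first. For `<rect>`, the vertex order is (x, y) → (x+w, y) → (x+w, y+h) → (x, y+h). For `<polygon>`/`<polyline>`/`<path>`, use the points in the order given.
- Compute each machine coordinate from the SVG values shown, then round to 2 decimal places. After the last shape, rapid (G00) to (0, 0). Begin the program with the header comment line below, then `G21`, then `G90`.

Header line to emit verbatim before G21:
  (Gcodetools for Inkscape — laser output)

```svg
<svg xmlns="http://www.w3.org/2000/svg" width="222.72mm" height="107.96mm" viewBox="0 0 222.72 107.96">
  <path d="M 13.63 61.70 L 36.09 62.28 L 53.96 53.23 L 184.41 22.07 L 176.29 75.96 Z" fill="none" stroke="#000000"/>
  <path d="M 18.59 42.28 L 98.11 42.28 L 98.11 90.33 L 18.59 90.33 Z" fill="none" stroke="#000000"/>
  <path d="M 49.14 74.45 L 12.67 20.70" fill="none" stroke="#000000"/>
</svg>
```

(Gcodetools for Inkscape — laser output)
G21
G90
G00 X13.63 Y46.26
M3 S199
G1 X36.09 Y45.68 F3253
G1 X53.96 Y54.73
G1 X184.41 Y85.89
G1 X176.29 Y32.00
G1 X13.63 Y46.26
M5
G00 X18.59 Y65.68
M3 S199
G1 X98.11 Y65.68 F3253
G1 X98.11 Y17.63
G1 X18.59 Y17.63
G1 X18.59 Y65.68
M5
G00 X49.14 Y33.51
M3 S199
G1 X12.67 Y87.26 F3253
M5
G00 X0.00 Y0.00

Since the viewBox matches the mm dimensions, user units are millimetres directly. The only transform is the Y-flip y_m = 107.96 − y_svg.

Shape 1 is a closed polygon drawn with `<path>`. Its stroke #000000 means engrave at S199, F3253. After flipping Y the toolpath is (13.63,46.26) → (36.09,45.68) → (53.96,54.73) → (184.41,85.89) → (176.29,32.00) → (13.63,46.26), returning to the start.

Shape 2 is a rectangle drawn with `<path>`. Its stroke #000000 means engrave at S199, F3253. After flipping Y the toolpath is (18.59,65.68) → (98.11,65.68) → (98.11,17.63) → (18.59,17.63) → (18.59,65.68), returning to the start.

Shape 3 is a line segment drawn with `<path>`. Its stroke #000000 means engrave at S199, F3253. After flipping Y the toolpath is (49.14,33.51) → (12.67,87.26).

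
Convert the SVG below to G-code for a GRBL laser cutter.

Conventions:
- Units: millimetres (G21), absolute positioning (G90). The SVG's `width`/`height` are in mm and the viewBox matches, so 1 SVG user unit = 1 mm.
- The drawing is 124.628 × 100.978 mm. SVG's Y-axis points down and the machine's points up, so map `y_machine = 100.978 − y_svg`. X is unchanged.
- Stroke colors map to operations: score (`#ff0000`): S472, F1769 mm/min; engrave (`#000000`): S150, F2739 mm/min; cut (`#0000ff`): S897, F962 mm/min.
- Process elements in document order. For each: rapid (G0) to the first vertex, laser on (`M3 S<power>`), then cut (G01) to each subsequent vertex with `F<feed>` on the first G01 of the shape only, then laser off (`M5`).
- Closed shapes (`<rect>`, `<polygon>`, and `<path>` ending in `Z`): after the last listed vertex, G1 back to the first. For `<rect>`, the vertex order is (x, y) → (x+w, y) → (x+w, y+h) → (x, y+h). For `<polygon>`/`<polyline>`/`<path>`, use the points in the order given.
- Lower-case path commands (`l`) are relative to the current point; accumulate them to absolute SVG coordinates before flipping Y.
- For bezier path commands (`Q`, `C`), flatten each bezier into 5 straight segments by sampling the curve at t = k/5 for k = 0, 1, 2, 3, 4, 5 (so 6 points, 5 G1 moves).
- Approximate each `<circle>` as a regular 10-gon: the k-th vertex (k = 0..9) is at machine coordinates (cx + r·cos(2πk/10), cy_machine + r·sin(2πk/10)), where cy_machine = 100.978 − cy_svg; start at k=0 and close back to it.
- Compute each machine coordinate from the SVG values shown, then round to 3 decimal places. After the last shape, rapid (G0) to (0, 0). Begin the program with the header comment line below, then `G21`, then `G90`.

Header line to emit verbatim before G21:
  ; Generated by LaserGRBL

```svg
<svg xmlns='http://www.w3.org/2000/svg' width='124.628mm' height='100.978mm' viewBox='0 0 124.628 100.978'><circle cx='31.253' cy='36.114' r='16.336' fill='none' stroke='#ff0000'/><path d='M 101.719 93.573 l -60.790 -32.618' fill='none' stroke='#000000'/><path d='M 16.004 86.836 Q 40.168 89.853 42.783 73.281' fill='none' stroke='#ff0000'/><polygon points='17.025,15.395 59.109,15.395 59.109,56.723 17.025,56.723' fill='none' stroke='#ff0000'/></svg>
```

; Generated by LaserGRBL
G21
G90
G0 X47.589 Y64.864
M3 S472
G01 X44.469 Y74.466 F1769
G01 X36.301 Y80.400
G01 X26.205 Y80.400
G01 X18.037 Y74.466
G01 X14.917 Y64.864
G01 X18.037 Y55.262
G01 X26.205 Y49.328
G01 X36.301 Y49.328
G01 X44.469 Y55.262
G01 X47.589 Y64.864
M5
G0 X101.719 Y7.405
M3 S150
G01 X40.929 Y40.023 F2739
M5
G0 X16.004 Y14.142
M3 S472
G01 X24.808 Y13.719 F1769
G01 X31.887 Y14.863
G01 X37.243 Y17.574
G01 X40.875 Y21.852
G01 X42.783 Y27.697
M5
G0 X17.025 Y85.583
M3 S472
G01 X59.109 Y85.583 F1769
G01 X59.109 Y44.255
G01 X17.025 Y44.255
G01 X17.025 Y85.583
M5
G0 X0.000 Y0.000

viewBox `0 0 124.628 100.978` with mm width/height → 1 unit = 1 mm. Flip: y_m = 100.978 − y_svg.

**Shape 1** — `<circle>` circle, stroke `#ff0000` → score (S472, F1769). Machine vertices: (47.589,64.864) → (44.469,74.466) → (36.301,80.400) → (26.205,80.400) → (18.037,74.466) → (14.917,64.864) → (18.037,55.262) → (26.205,49.328) → (36.301,49.328) → (44.469,55.262) → (47.589,64.864). Closed: final G1 returns to the first vertex.

**Shape 2** — `<path>` line segment, stroke `#000000` → engrave (S150, F2739). Machine vertices: (101.719,7.405) → (40.929,40.023). Open path.

**Shape 3** — `<path>` quadratic bezier, stroke `#ff0000` → score (S472, F1769). Control points (SVG): P0=(16.004,86.836), P1=(40.168,89.853), P2=(42.783,73.281); sampled at t=k/5. Machine vertices: (16.004,14.142) → (24.808,13.719) → (31.887,14.863) → (37.243,17.574) → (40.875,21.852) → (42.783,27.697). Open path.

**Shape 4** — `<polygon>` rectangle, stroke `#ff0000` → score (S472, F1769). Machine vertices: (17.025,85.583) → (59.109,85.583) → (59.109,44.255) → (17.025,44.255) → (17.025,85.583). Closed: final G1 returns to the first vertex.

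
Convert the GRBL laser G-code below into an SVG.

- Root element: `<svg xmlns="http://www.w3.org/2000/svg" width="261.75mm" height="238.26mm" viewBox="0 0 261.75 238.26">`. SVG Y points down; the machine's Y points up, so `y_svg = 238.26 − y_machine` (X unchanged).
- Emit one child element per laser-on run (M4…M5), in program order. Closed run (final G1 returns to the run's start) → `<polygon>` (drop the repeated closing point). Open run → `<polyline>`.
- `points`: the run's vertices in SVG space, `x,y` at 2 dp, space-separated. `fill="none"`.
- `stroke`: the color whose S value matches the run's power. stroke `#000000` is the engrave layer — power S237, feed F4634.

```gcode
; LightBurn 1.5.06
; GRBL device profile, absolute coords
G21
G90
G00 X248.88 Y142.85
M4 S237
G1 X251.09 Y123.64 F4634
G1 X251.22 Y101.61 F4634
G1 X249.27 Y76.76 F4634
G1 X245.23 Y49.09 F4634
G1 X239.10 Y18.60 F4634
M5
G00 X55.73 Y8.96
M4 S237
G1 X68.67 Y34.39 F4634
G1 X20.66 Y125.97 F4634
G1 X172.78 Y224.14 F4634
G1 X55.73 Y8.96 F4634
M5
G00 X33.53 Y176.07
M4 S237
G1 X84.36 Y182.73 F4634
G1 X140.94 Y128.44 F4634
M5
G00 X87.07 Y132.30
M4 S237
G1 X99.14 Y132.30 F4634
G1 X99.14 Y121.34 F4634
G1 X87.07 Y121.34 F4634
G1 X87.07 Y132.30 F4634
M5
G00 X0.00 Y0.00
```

<svg xmlns="http://www.w3.org/2000/svg" width="261.75mm" height="238.26mm" viewBox="0 0 261.75 238.26">
  <polyline points="248.88,95.41 251.09,114.62 251.22,136.65 249.27,161.50 245.23,189.17 239.10,219.66" fill="none" stroke="#000000"/>
  <polygon points="55.73,229.30 68.67,203.87 20.66,112.29 172.78,14.12" fill="none" stroke="#000000"/>
  <polyline points="33.53,62.19 84.36,55.53 140.94,109.82" fill="none" stroke="#000000"/>
  <polygon points="87.07,105.96 99.14,105.96 99.14,116.92 87.07,116.92" fill="none" stroke="#000000"/>
</svg>

Machine Y-up, SVG Y-down with viewBox height 238.26, so y_svg = 238.26 − y_machine; X carries over. Every run uses S237, so all elements get stroke `#000000` (engrave).

Run 1: The run is open, so emit a `<polyline>` with points (Y-flipped): 248.88,95.41 251.09,114.62 251.22,136.65 249.27,161.50 245.23,189.17 239.10,219.66.

Run 2: The run returns to its start, so emit a `<polygon>` with points (Y-flipped): 55.73,229.30 68.67,203.87 20.66,112.29 172.78,14.12.

Run 3: The run is open, so emit a `<polyline>` with points (Y-flipped): 33.53,62.19 84.36,55.53 140.94,109.82.

Run 4: The run returns to its start, so emit a `<polygon>` with points (Y-flipped): 87.07,105.96 99.14,105.96 99.14,116.92 87.07,116.92.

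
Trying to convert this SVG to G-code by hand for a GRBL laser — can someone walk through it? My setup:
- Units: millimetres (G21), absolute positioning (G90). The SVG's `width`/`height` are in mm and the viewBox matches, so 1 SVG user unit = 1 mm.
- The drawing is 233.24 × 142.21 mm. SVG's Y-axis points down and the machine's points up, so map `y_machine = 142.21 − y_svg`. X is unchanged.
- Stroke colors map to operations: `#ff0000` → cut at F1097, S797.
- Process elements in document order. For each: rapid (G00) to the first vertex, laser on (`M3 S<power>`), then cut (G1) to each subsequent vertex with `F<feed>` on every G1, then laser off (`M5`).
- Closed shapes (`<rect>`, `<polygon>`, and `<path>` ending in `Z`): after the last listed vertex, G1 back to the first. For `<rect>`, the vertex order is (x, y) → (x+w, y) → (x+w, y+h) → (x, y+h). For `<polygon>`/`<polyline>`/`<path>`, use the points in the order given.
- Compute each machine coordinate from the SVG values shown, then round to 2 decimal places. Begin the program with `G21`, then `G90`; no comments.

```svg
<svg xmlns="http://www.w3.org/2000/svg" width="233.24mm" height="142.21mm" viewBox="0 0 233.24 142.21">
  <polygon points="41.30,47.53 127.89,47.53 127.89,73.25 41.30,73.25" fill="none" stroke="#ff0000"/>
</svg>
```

Since the viewBox matches the mm dimensions, user units are millimetres directly. The only transform is the Y-flip y_m = 142.21 − y_svg.

Shape 1 is a rectangle drawn with `<polygon>`. Its stroke #ff0000 means cut at S797, F1097. After flipping Y the toolpath is (41.30,94.68) → (127.89,94.68) → (127.89,68.96) → (41.30,68.96) → (41.30,94.68), returning to the start.

G21
G90
G00 X41.30 Y94.68
M3 S797
G1 X127.89 Y94.68 F1097
G1 X127.89 Y68.96 F1097
G1 X41.30 Y68.96 F1097
G1 X41.30 Y94.68 F1097
M5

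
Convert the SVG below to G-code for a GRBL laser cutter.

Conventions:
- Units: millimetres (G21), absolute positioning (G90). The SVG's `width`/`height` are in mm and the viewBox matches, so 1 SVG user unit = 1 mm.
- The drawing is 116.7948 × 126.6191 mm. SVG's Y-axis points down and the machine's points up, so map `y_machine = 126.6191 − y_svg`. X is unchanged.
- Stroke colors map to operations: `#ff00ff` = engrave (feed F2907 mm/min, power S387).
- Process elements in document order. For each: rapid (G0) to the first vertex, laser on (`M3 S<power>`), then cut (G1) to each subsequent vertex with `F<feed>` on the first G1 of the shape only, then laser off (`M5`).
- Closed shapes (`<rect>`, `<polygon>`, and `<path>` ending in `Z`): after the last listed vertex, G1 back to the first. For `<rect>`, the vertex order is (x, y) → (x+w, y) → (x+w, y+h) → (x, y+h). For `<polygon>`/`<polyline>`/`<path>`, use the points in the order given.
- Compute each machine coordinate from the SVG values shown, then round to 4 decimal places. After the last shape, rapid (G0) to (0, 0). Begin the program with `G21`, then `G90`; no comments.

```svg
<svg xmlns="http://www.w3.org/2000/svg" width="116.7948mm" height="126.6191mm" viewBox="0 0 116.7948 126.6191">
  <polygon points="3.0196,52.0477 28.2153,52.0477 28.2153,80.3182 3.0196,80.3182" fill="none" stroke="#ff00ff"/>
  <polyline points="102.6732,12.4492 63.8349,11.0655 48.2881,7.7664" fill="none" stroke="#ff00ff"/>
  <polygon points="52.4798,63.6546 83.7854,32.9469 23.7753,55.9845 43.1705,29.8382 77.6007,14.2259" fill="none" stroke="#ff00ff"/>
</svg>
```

G21
G90
G0 X3.0196 Y74.5714
M3 S387
G1 X28.2153 Y74.5714 F2907
G1 X28.2153 Y46.3009
G1 X3.0196 Y46.3009
G1 X3.0196 Y74.5714
M5
G0 X102.6732 Y114.1699
M3 S387
G1 X63.8349 Y115.5536 F2907
G1 X48.2881 Y118.8527
M5
G0 X52.4798 Y62.9645
M3 S387
G1 X83.7854 Y93.6722 F2907
G1 X23.7753 Y70.6346
G1 X43.1705 Y96.7809
G1 X77.6007 Y112.3932
G1 X52.4798 Y62.9645
M5
G0 X0.0000 Y0.0000

viewBox `0 0 116.7948 126.6191` with mm width/height → 1 unit = 1 mm. Flip: y_m = 126.6191 − y_svg.

**Shape 1** — `<polygon>` rectangle, stroke `#ff00ff` → engrave (S387, F2907). Machine vertices: (3.0196,74.5714) → (28.2153,74.5714) → (28.2153,46.3009) → (3.0196,46.3009) → (3.0196,74.5714). Closed: final G1 returns to the first vertex.

**Shape 2** — `<polyline>` open polyline, stroke `#ff00ff` → engrave (S387, F2907). Machine vertices: (102.6732,114.1699) → (63.8349,115.5536) → (48.2881,118.8527). Open path.

**Shape 3** — `<polygon>` closed polygon, stroke `#ff00ff` → engrave (S387, F2907). Machine vertices: (52.4798,62.9645) → (83.7854,93.6722) → (23.7753,70.6346) → (43.1705,96.7809) → (77.6007,112.3932) → (52.4798,62.9645). Closed: final G1 returns to the first vertex.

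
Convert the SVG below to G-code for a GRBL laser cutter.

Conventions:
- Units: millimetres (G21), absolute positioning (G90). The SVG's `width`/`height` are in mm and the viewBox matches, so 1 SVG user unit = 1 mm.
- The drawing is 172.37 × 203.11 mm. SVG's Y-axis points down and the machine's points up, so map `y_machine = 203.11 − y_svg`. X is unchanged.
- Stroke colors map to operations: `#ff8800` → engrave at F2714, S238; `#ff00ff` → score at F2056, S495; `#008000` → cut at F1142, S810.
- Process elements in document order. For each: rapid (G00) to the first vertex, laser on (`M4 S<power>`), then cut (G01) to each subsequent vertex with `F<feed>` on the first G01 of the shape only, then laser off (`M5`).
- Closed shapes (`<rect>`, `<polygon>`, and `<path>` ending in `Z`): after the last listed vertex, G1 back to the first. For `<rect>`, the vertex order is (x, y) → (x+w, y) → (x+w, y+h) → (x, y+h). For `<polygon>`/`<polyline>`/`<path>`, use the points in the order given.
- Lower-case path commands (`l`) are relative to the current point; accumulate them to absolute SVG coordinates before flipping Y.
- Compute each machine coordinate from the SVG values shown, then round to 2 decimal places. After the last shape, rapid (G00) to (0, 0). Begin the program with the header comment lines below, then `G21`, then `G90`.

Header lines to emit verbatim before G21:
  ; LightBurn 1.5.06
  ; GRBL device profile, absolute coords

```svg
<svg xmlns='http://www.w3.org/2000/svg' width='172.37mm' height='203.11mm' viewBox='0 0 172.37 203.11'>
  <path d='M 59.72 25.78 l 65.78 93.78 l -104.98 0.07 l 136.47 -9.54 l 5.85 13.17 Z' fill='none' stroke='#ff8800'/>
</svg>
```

; LightBurn 1.5.06
; GRBL device profile, absolute coords
G21
G90
G00 X59.72 Y177.33
M4 S238
G01 X125.50 Y83.55 F2714
G01 X20.52 Y83.48
G01 X156.99 Y93.02
G01 X162.84 Y79.85
G01 X59.72 Y177.33
M5
G00 X0.00 Y0.00

1 u = 1 mm; y_m = 203.11 − y.

[1] `<path>` closed polygon, #ff8800→engrave S238 F2714: (59.72,177.33) → (125.50,83.55) → (20.52,83.48) → (156.99,93.02) → (162.84,79.85) → (59.72,177.33) (closed)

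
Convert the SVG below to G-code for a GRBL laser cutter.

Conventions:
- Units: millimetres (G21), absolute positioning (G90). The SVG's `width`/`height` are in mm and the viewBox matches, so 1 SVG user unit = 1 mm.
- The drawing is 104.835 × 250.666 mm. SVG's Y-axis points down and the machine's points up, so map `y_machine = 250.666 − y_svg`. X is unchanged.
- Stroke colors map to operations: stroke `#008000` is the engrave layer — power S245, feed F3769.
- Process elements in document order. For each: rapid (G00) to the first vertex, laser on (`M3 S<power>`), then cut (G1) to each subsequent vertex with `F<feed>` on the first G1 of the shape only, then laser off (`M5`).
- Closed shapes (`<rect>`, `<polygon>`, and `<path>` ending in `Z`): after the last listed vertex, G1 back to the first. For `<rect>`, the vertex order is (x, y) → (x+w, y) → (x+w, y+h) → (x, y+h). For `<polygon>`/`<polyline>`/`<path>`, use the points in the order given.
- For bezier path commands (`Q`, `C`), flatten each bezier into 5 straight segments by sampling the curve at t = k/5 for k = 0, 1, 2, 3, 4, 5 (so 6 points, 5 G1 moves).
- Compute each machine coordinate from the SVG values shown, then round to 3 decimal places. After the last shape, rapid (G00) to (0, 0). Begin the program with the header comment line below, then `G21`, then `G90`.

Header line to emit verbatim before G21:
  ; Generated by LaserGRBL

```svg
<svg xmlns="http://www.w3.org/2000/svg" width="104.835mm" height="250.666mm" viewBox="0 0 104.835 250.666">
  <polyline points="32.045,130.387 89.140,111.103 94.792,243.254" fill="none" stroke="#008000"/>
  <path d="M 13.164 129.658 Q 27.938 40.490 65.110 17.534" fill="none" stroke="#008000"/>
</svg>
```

; Generated by LaserGRBL
G21
G90
G00 X32.045 Y120.279
M3 S245
G1 X89.140 Y139.563 F3769
G1 X94.792 Y7.412
M5
G00 X13.164 Y121.008
M3 S245
G1 X19.970 Y154.027 F3769
G1 X28.567 Y181.748
G1 X38.956 Y204.173
G1 X51.137 Y221.301
G1 X65.110 Y233.132
M5
G00 X0.000 Y0.000

viewBox `0 0 104.835 250.666` with mm width/height → 1 unit = 1 mm. Flip: y_m = 250.666 − y_svg.

**Shape 1** — `<polyline>` open polyline, stroke `#008000` → engrave (S245, F3769). Machine vertices: (32.045,120.279) → (89.140,139.563) → (94.792,7.412). Open path.

**Shape 2** — `<path>` quadratic bezier, stroke `#008000` → engrave (S245, F3769). Control points (SVG): P0=(13.164,129.658), P1=(27.938,40.490), P2=(65.110,17.534); sampled at t=k/5. Machine vertices: (13.164,121.008) → (19.970,154.027) → (28.567,181.748) → (38.956,204.173) → (51.137,221.301) → (65.110,233.132). Open path.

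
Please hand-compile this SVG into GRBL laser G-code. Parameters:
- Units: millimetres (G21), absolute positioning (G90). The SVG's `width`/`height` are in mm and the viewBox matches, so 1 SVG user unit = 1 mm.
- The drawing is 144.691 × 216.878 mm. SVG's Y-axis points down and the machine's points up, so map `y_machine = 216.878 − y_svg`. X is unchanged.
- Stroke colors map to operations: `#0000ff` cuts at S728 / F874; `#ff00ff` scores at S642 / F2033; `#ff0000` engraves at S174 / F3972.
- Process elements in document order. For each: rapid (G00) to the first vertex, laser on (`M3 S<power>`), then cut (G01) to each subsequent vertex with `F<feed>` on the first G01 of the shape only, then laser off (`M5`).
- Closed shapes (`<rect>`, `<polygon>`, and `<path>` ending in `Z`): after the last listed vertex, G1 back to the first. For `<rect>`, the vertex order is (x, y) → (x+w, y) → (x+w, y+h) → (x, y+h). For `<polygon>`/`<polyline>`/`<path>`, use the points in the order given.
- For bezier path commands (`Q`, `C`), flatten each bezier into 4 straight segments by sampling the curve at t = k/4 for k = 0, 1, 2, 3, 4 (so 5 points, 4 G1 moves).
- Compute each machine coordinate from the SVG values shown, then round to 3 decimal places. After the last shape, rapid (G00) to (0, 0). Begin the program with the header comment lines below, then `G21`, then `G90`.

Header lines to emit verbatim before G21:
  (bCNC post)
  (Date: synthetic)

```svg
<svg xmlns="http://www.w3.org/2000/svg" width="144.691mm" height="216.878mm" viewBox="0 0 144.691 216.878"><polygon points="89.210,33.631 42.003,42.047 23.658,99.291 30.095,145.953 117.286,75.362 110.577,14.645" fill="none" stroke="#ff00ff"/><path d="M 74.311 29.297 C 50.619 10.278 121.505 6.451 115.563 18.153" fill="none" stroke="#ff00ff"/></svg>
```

1 u = 1 mm; y_m = 216.878 − y.

[1] `<polygon>` closed polygon, #ff00ff→score S642 F2033: (89.210,183.247) → (42.003,174.831) → (23.658,117.587) → (30.095,70.925) → (117.286,141.516) → (110.577,202.233) → (89.210,183.247) (closed)

[2] `<path>` cubic bezier, #ff00ff→score S642 F2033: (74.311,187.581) → (71.597,198.991) → (88.281,204.673) → (108.292,204.595) → (115.563,198.725)

(bCNC post)
(Date: synthetic)
G21
G90
G00 X89.210 Y183.247
M3 S642
G01 X42.003 Y174.831 F2033
G01 X23.658 Y117.587
G01 X30.095 Y70.925
G01 X117.286 Y141.516
G01 X110.577 Y202.233
G01 X89.210 Y183.247
M5
G00 X74.311 Y187.581
M3 S642
G01 X71.597 Y198.991 F2033
G01 X88.281 Y204.673
G01 X108.292 Y204.595
G01 X115.563 Y198.725
M5
G00 X0.000 Y0.000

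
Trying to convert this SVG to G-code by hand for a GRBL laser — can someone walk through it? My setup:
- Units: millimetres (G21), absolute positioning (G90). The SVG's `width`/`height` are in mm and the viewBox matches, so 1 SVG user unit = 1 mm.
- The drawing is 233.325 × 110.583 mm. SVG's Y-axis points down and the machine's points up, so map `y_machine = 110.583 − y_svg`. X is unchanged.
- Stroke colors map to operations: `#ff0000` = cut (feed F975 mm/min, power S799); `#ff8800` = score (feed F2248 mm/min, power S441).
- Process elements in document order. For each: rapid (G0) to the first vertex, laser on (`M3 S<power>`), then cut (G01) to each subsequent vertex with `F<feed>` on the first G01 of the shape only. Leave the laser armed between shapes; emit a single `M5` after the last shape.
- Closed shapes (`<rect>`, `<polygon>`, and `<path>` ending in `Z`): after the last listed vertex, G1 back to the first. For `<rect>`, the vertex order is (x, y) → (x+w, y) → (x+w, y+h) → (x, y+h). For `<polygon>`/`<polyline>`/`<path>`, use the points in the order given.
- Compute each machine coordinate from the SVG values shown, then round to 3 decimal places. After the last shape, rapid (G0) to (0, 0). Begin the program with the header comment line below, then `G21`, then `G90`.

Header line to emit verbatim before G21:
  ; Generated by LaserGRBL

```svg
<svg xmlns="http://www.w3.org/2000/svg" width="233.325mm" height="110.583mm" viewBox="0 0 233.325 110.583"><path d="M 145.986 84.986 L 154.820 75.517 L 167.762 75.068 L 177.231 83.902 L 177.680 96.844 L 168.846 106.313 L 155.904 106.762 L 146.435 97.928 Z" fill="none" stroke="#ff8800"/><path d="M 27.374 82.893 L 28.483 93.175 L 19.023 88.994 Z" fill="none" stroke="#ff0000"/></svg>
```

viewBox `0 0 233.325 110.583` with mm width/height → 1 unit = 1 mm. Flip: y_m = 110.583 − y_svg.

**Shape 1** — `<path>` regular polygon, stroke `#ff8800` → score (S441, F2248). Machine vertices: (145.986,25.597) → (154.820,35.066) → (167.762,35.515) → (177.231,26.681) → (177.680,13.739) → (168.846,4.270) → (155.904,3.821) → (146.435,12.655) → (145.986,25.597). Closed: final G1 returns to the first vertex.

**Shape 2** — `<path>` regular polygon, stroke `#ff0000` → cut (S799, F975). Machine vertices: (27.374,27.690) → (28.483,17.408) → (19.023,21.589) → (27.374,27.690). Closed: final G1 returns to the first vertex.

; Generated by LaserGRBL
G21
G90
G0 X145.986 Y25.597
M3 S441
G01 X154.820 Y35.066 F2248
G01 X167.762 Y35.515
G01 X177.231 Y26.681
G01 X177.680 Y13.739
G01 X168.846 Y4.270
G01 X155.904 Y3.821
G01 X146.435 Y12.655
G01 X145.986 Y25.597
G0 X27.374 Y27.690
M3 S799
G01 X28.483 Y17.408 F975
G01 X19.023 Y21.589
G01 X27.374 Y27.690
M5
G0 X0.000 Y0.000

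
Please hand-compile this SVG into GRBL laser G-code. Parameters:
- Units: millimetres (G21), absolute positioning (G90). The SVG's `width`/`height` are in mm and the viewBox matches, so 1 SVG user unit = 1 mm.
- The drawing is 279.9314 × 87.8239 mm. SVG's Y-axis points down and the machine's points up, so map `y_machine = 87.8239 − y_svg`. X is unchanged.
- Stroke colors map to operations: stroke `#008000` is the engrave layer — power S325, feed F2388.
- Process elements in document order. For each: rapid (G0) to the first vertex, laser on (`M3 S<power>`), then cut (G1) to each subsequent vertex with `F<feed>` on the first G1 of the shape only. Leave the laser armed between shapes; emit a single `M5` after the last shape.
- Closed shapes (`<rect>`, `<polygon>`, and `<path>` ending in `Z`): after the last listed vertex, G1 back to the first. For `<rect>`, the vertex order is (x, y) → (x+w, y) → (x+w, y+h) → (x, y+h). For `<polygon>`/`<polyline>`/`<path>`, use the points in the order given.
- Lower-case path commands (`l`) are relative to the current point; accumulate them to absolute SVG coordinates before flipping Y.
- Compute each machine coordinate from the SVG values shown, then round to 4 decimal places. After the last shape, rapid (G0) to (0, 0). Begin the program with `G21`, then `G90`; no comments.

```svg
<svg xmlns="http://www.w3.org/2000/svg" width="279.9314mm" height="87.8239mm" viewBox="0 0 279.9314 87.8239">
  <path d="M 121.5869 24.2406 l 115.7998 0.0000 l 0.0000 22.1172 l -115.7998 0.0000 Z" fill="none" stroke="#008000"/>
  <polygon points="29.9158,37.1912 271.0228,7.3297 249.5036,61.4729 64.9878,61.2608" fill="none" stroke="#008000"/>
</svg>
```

1 u = 1 mm; y_m = 87.8239 − y.

[1] `<path>` rectangle, #008000→engrave S325 F2388: (121.5869,63.5833) → (237.3867,63.5833) → (237.3867,41.4661) → (121.5869,41.4661) → (121.5869,63.5833) (closed)

[2] `<polygon>` closed polygon, #008000→engrave S325 F2388: (29.9158,50.6327) → (271.0228,80.4942) → (249.5036,26.3510) → (64.9878,26.5631) → (29.9158,50.6327) (closed)

G21
G90
G0 X121.5869 Y63.5833
M3 S325
G1 X237.3867 Y63.5833 F2388
G1 X237.3867 Y41.4661
G1 X121.5869 Y41.4661
G1 X121.5869 Y63.5833
G0 X29.9158 Y50.6327
M3 S325
G1 X271.0228 Y80.4942 F2388
G1 X249.5036 Y26.3510
G1 X64.9878 Y26.5631
G1 X29.9158 Y50.6327
M5
G0 X0.0000 Y0.0000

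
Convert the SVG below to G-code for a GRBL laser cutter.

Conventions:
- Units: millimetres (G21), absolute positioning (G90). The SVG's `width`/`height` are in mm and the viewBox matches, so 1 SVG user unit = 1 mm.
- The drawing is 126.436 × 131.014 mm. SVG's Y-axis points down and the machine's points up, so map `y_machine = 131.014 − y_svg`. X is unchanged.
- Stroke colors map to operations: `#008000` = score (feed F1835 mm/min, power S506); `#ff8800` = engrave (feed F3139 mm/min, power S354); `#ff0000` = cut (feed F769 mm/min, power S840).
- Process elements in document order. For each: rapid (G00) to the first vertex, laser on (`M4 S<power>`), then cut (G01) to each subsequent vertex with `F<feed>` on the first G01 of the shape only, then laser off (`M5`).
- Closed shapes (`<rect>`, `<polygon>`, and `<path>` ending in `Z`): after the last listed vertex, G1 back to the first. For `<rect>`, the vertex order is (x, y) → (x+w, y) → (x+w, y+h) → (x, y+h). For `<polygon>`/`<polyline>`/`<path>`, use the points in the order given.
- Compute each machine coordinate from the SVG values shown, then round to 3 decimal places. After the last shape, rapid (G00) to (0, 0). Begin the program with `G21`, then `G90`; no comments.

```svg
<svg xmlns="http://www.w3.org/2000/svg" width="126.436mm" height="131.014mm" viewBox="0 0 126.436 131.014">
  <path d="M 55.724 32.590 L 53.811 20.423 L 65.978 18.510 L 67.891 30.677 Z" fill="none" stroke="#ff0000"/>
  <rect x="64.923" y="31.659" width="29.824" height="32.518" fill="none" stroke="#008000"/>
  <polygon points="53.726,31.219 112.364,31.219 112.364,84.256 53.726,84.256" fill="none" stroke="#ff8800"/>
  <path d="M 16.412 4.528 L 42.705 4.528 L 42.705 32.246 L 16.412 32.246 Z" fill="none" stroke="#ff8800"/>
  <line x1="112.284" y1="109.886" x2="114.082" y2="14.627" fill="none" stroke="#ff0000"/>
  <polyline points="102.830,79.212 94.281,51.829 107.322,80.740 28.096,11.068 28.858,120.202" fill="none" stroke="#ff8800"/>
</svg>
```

G21
G90
G00 X55.724 Y98.424
M4 S840
G01 X53.811 Y110.591 F769
G01 X65.978 Y112.504
G01 X67.891 Y100.337
G01 X55.724 Y98.424
M5
G00 X64.923 Y99.355
M4 S506
G01 X94.747 Y99.355 F1835
G01 X94.747 Y66.837
G01 X64.923 Y66.837
G01 X64.923 Y99.355
M5
G00 X53.726 Y99.795
M4 S354
G01 X112.364 Y99.795 F3139
G01 X112.364 Y46.758
G01 X53.726 Y46.758
G01 X53.726 Y99.795
M5
G00 X16.412 Y126.486
M4 S354
G01 X42.705 Y126.486 F3139
G01 X42.705 Y98.768
G01 X16.412 Y98.768
G01 X16.412 Y126.486
M5
G00 X112.284 Y21.128
M4 S840
G01 X114.082 Y116.387 F769
M5
G00 X102.830 Y51.802
M4 S354
G01 X94.281 Y79.185 F3139
G01 X107.322 Y50.274
G01 X28.096 Y119.946
G01 X28.858 Y10.812
M5
G00 X0.000 Y0.000

Since the viewBox matches the mm dimensions, user units are millimetres directly. The only transform is the Y-flip y_m = 131.014 − y_svg.

Shape 1 is a regular polygon drawn with `<path>`. Its stroke #ff0000 means cut at S840, F769. After flipping Y the toolpath is (55.724,98.424) → (53.811,110.591) → (65.978,112.504) → (67.891,100.337) → (55.724,98.424), returning to the start.

Shape 2 is a rectangle drawn with `<rect>`. Its stroke #008000 means score at S506, F1835. After flipping Y the toolpath is (64.923,99.355) → (94.747,99.355) → (94.747,66.837) → (64.923,66.837) → (64.923,99.355), returning to the start.

Shape 3 is a rectangle drawn with `<polygon>`. Its stroke #ff8800 means engrave at S354, F3139. After flipping Y the toolpath is (53.726,99.795) → (112.364,99.795) → (112.364,46.758) → (53.726,46.758) → (53.726,99.795), returning to the start.

Shape 4 is a rectangle drawn with `<path>`. Its stroke #ff8800 means engrave at S354, F3139. After flipping Y the toolpath is (16.412,126.486) → (42.705,126.486) → (42.705,98.768) → (16.412,98.768) → (16.412,126.486), returning to the start.

Shape 5 is a line segment drawn with `<line>`. Its stroke #ff0000 means cut at S840, F769. After flipping Y the toolpath is (112.284,21.128) → (114.082,116.387).

Shape 6 is a open polyline drawn with `<polyline>`. Its stroke #ff8800 means engrave at S354, F3139. After flipping Y the toolpath is (102.830,51.802) → (94.281,79.185) → (107.322,50.274) → (28.096,119.946) → (28.858,10.812).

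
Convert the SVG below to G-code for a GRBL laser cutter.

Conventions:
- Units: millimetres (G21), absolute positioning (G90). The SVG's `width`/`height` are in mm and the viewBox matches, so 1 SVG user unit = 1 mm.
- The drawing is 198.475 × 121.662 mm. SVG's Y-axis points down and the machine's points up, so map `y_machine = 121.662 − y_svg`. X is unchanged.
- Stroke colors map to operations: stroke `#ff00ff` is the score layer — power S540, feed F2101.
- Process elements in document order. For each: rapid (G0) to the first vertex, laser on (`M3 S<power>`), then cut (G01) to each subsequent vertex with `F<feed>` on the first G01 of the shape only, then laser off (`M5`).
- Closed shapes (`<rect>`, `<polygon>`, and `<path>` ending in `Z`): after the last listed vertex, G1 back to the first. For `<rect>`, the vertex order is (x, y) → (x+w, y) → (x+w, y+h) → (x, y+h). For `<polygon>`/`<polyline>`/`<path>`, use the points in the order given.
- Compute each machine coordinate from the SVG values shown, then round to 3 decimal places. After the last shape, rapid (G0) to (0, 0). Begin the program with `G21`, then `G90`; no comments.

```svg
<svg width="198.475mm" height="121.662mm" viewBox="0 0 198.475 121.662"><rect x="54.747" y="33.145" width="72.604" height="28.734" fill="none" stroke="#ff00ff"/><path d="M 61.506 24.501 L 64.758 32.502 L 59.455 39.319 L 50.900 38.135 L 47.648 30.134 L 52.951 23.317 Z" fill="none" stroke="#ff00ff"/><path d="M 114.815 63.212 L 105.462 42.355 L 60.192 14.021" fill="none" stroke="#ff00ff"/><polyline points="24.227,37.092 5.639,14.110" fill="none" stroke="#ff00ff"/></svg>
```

viewBox `0 0 198.475 121.662` with mm width/height → 1 unit = 1 mm. Flip: y_m = 121.662 − y_svg.

**Shape 1** — `<rect>` rectangle, stroke `#ff00ff` → score (S540, F2101). Machine vertices: (54.747,88.517) → (127.351,88.517) → (127.351,59.783) → (54.747,59.783) → (54.747,88.517). Closed: final G1 returns to the first vertex.

**Shape 2** — `<path>` regular polygon, stroke `#ff00ff` → score (S540, F2101). Machine vertices: (61.506,97.161) → (64.758,89.160) → (59.455,82.343) → (50.900,83.527) → (47.648,91.528) → (52.951,98.345) → (61.506,97.161). Closed: final G1 returns to the first vertex.

**Shape 3** — `<path>` open polyline, stroke `#ff00ff` → score (S540, F2101). Machine vertices: (114.815,58.450) → (105.462,79.307) → (60.192,107.641). Open path.

**Shape 4** — `<polyline>` line segment, stroke `#ff00ff` → score (S540, F2101). Machine vertices: (24.227,84.570) → (5.639,107.552). Open path.

G21
G90
G0 X54.747 Y88.517
M3 S540
G01 X127.351 Y88.517 F2101
G01 X127.351 Y59.783
G01 X54.747 Y59.783
G01 X54.747 Y88.517
M5
G0 X61.506 Y97.161
M3 S540
G01 X64.758 Y89.160 F2101
G01 X59.455 Y82.343
G01 X50.900 Y83.527
G01 X47.648 Y91.528
G01 X52.951 Y98.345
G01 X61.506 Y97.161
M5
G0 X114.815 Y58.450
M3 S540
G01 X105.462 Y79.307 F2101
G01 X60.192 Y107.641
M5
G0 X24.227 Y84.570
M3 S540
G01 X5.639 Y107.552 F2101
M5
G0 X0.000 Y0.000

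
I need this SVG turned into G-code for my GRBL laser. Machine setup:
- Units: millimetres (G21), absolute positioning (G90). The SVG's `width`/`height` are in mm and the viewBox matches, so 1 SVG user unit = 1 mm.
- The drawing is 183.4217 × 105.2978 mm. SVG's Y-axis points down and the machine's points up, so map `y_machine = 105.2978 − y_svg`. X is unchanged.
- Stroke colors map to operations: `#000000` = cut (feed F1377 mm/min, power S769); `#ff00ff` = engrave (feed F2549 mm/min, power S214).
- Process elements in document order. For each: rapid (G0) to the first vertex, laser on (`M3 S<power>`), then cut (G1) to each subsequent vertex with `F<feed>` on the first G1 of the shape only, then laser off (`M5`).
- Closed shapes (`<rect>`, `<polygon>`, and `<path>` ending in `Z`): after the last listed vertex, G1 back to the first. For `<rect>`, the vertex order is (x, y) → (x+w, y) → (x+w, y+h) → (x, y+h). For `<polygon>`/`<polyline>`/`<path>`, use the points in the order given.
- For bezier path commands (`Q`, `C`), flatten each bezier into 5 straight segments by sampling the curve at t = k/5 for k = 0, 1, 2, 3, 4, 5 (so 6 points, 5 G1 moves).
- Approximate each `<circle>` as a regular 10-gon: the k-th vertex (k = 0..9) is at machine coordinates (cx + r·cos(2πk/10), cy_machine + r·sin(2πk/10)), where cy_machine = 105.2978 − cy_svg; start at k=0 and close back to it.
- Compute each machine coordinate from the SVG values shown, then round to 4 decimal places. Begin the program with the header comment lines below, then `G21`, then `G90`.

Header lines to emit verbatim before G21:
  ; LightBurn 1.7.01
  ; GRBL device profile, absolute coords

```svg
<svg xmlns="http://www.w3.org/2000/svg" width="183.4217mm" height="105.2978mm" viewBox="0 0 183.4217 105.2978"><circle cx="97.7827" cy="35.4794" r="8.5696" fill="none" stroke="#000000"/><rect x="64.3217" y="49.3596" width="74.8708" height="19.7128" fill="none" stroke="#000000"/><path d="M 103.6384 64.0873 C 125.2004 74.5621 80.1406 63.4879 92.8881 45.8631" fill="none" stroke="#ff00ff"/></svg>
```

Since the viewBox matches the mm dimensions, user units are millimetres directly. The only transform is the Y-flip y_m = 105.2978 − y_svg.

Shape 1 is a circle drawn with `<circle>`. Its stroke #000000 means cut at S769, F1377. After flipping Y the toolpath is (106.3523,69.8184) → (104.7157,74.8555) → (100.4309,77.9686) → (95.1345,77.9686) → (90.8497,74.8555) → (89.2131,69.8184) → (90.8497,64.7813) → (95.1345,61.6682) → (100.4309,61.6682) → (104.7157,64.7813) → (106.3523,69.8184), returning to the start.

Shape 2 is a rectangle drawn with `<rect>`. Its stroke #000000 means cut at S769, F1377. After flipping Y the toolpath is (64.3217,55.9382) → (139.1925,55.9382) → (139.1925,36.2254) → (64.3217,36.2254) → (64.3217,55.9382), returning to the start.

Shape 3 is a cubic bezier drawn with `<path>`. Its stroke #ff00ff means engrave at S214, F2549. After flipping Y the toolpath is (103.6384,41.2105) → (109.5764,37.3915) → (105.4978,38.0244) → (97.3751,42.3891) → (91.1810,49.7659) → (92.8881,59.4347).

; LightBurn 1.7.01
; GRBL device profile, absolute coords
G21
G90
G0 X106.3523 Y69.8184
M3 S769
G1 X104.7157 Y74.8555 F1377
G1 X100.4309 Y77.9686
G1 X95.1345 Y77.9686
G1 X90.8497 Y74.8555
G1 X89.2131 Y69.8184
G1 X90.8497 Y64.7813
G1 X95.1345 Y61.6682
G1 X100.4309 Y61.6682
G1 X104.7157 Y64.7813
G1 X106.3523 Y69.8184
M5
G0 X64.3217 Y55.9382
M3 S769
G1 X139.1925 Y55.9382 F1377
G1 X139.1925 Y36.2254
G1 X64.3217 Y36.2254
G1 X64.3217 Y55.9382
M5
G0 X103.6384 Y41.2105
M3 S214
G1 X109.5764 Y37.3915 F2549
G1 X105.4978 Y38.0244
G1 X97.3751 Y42.3891
G1 X91.1810 Y49.7659
G1 X92.8881 Y59.4347
M5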